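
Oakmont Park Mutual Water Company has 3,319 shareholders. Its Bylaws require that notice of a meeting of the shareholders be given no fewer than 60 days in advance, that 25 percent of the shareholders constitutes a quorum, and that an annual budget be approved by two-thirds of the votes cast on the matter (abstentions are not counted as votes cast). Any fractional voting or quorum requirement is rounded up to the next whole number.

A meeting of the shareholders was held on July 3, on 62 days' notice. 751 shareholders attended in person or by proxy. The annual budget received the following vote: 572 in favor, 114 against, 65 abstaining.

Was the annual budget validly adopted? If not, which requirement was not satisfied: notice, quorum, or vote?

Invalid — quorum requirement not satisfied.

Notice: 62 days given; 60 required. Satisfied.
Quorum: 25% of 3,319 = 829.75, rounded up to 830; 751 present. Not satisfied.
Vote: requires two-thirds of the votes cast (751 − 65 abstaining = 686); 2/3 of 686 = 457.33, rounded up to 458, so 458 needed; 572 in favor. Satisfied.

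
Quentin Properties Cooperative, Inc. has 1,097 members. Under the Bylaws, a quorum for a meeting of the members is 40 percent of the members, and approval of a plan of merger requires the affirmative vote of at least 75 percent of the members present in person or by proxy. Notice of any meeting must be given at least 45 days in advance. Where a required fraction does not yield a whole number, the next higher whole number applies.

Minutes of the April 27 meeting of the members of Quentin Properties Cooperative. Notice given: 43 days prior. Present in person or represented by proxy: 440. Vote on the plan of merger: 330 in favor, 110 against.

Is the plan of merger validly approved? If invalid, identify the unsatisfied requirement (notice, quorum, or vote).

Notice: 43 days given; 45 required. Not satisfied.
Quorum: 40% of 1,097 = 438.80, rounded up to 439; 440 present. Satisfied.
Vote: requires three-fourths of those present (440); 3/4 of 440 = 330, so 330 needed; 330 in favor. Satisfied.

Invalid — notice requirement not satisfied.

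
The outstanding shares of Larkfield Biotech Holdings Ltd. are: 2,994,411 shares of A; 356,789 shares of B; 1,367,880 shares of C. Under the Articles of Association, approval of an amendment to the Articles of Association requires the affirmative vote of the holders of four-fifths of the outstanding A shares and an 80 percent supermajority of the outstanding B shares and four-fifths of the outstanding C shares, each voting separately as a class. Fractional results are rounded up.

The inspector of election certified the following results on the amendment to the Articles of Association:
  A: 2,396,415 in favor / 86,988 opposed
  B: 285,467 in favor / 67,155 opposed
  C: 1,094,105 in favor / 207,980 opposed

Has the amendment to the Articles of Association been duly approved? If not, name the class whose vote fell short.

Not approved — the C shares did not give the required vote.

A: 4/5 of 2994411 = 2395528.80, rounded up to 2395529; 2,395,529 required, 2,396,415 in favor — approved.
B: 4/5 of 356789 = 285431.20, rounded up to 285432; 285,432 required, 285,467 in favor — approved.
C: 4/5 of 1367880 = 1094304; 1,094,304 required, 1,094,105 in favor — not approved.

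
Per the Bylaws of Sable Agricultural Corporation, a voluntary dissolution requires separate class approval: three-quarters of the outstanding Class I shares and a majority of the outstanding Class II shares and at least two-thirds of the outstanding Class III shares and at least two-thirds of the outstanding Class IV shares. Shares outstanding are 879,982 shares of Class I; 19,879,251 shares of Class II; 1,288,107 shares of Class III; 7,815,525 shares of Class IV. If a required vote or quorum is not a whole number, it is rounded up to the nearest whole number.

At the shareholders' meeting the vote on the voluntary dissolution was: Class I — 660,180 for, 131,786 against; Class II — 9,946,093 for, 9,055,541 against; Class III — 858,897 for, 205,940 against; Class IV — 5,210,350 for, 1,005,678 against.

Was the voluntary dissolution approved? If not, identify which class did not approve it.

Approved — every class gave the required vote.

Class I: 3/4 of 879982 = 659986.50, rounded up to 659987; 659,987 required, 660,180 in favor — approved.
Class II: a majority of 19879251 is 9939626; 9,939,626 required, 9,946,093 in favor — approved.
Class III: 2/3 of 1288107 = 858738; 858,738 required, 858,897 in favor — approved.
Class IV: 2/3 of 7815525 = 5210350; 5,210,350 required, 5,210,350 in favor — approved.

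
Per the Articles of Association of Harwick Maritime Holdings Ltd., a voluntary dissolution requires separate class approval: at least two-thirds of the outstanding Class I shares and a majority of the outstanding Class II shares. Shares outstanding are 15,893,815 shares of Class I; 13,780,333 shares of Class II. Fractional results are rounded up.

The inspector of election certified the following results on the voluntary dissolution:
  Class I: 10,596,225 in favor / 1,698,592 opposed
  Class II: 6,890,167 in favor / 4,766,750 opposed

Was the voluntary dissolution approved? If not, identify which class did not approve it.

Class I: 2/3 of 15893815 = 10595876.67, rounded up to 10595877; 10,595,877 required, 10,596,225 in favor — approved.
Class II: a majority of 13780333 is 6890167; 6,890,167 required, 6,890,167 in favor — approved.

Approved — every class gave the required vote.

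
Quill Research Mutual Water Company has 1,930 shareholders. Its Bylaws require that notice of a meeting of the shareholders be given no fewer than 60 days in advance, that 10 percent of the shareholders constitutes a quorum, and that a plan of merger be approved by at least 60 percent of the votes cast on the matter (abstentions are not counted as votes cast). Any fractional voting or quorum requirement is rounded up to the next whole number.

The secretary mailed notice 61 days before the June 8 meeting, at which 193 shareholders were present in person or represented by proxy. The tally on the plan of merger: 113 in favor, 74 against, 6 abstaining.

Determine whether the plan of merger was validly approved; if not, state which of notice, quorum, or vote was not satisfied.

Notice: 61 days given; 60 required. Satisfied.
Quorum: 10% of 1,930 = 193; 193 present. Satisfied.
Vote: requires three-fifths of the votes cast (193 − 6 abstaining = 187); 3/5 of 187 = 112.20, rounded up to 113, so 113 needed; 113 in favor. Satisfied.

Valid — all requirements satisfied.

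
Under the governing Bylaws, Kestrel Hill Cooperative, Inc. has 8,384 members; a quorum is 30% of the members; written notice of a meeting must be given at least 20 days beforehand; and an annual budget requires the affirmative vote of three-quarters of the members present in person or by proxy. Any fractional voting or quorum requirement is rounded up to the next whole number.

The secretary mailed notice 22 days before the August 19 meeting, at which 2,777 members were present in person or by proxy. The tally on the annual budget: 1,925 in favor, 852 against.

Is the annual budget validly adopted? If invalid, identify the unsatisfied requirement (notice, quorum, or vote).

Invalid — vote requirement not satisfied.

Notice: 22 days given; 20 required. Satisfied.
Quorum: 30% of 8,384 = 2,515.20, rounded up to 2,516; 2,777 present. Satisfied.
Vote: requires three-fourths of those present (2,777); 3/4 of 2777 = 2082.75, rounded up to 2083, so 2,083 needed; 1,925 in favor. Not satisfied.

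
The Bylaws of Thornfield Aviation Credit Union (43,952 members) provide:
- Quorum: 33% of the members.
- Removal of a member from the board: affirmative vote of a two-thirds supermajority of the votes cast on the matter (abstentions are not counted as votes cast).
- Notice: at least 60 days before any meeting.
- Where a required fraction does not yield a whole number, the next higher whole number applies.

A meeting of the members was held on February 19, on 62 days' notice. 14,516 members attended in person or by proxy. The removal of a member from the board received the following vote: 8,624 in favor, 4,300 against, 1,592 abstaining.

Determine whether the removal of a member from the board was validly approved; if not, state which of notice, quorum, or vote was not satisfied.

Valid — all requirements satisfied.

Notice: 62 days given; 60 required. Satisfied.
Quorum: 33% of 43,952 = 14,504.16, rounded up to 14,505; 14,516 present. Satisfied.
Vote: requires two-thirds of the votes cast (14,516 − 1,592 abstaining = 12,924); 2/3 of 12924 = 8616, so 8,616 needed; 8,624 in favor. Satisfied.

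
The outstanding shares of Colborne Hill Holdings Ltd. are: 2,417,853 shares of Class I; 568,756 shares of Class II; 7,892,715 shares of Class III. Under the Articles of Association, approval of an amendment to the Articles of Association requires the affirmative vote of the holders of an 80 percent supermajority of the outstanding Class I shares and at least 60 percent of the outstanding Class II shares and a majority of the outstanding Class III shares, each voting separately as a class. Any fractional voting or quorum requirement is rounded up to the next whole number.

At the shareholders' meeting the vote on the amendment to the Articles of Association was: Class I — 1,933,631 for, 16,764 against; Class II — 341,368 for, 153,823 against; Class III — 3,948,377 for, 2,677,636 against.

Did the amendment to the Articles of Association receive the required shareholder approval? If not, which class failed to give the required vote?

Class I: 4/5 of 2417853 = 1934282.40, rounded up to 1934283; 1,934,283 required, 1,933,631 in favor — not approved.
Class II: 3/5 of 568756 = 341253.60, rounded up to 341254; 341,254 required, 341,368 in favor — approved.
Class III: a majority of 7892715 is 3946358; 3,946,358 required, 3,948,377 in favor — approved.

Not approved — the Class I shares did not give the required vote.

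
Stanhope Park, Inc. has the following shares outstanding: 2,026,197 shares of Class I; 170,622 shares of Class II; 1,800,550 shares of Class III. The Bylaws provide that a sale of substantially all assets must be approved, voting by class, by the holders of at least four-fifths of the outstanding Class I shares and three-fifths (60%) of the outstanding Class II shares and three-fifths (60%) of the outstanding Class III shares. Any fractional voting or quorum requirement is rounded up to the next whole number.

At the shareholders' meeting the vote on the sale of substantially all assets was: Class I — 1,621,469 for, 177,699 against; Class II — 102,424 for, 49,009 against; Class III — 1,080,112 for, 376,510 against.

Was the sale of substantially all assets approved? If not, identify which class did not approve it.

Class I: 4/5 of 2026197 = 1620957.60, rounded up to 1620958; 1,620,958 required, 1,621,469 in favor — approved.
Class II: 3/5 of 170622 = 102373.20, rounded up to 102374; 102,374 required, 102,424 in favor — approved.
Class III: 3/5 of 1800550 = 1080330; 1,080,330 required, 1,080,112 in favor — not approved.

Not approved — the Class III shares did not give the required vote.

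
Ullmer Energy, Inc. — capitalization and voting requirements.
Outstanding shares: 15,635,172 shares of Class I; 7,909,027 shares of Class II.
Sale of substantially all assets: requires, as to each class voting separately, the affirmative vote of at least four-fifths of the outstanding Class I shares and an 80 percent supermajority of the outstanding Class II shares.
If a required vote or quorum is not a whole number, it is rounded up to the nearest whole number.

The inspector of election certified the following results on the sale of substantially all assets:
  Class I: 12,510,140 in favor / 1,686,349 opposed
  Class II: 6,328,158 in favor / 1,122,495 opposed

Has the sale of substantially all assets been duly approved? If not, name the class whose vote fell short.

Approved — every class gave the required vote.

Class I: 4/5 of 15635172 = 12508137.60, rounded up to 12508138; 12,508,138 required, 12,510,140 in favor — approved.
Class II: 4/5 of 7909027 = 6327221.60, rounded up to 6327222; 6,327,222 required, 6,328,158 in favor — approved.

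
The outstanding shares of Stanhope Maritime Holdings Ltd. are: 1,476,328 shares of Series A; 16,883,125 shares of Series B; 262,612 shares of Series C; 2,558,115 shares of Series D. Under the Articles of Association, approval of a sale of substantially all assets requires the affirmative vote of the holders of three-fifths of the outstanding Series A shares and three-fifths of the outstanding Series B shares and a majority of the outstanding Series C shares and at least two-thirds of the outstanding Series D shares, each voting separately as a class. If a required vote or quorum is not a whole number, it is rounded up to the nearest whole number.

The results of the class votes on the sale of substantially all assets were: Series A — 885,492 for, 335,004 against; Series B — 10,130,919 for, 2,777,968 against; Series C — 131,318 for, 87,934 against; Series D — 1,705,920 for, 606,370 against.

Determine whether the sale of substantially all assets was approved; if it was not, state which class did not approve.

Not approved — the Series A shares did not give the required vote.

Series A: 3/5 of 1476328 = 885796.80, rounded up to 885797; 885,797 required, 885,492 in favor — not approved.
Series B: 3/5 of 16883125 = 10129875; 10,129,875 required, 10,130,919 in favor — approved.
Series C: a majority of 262612 is 131307; 131,307 required, 131,318 in favor — approved.
Series D: 2/3 of 2558115 = 1705410; 1,705,410 required, 1,705,920 in favor — approved.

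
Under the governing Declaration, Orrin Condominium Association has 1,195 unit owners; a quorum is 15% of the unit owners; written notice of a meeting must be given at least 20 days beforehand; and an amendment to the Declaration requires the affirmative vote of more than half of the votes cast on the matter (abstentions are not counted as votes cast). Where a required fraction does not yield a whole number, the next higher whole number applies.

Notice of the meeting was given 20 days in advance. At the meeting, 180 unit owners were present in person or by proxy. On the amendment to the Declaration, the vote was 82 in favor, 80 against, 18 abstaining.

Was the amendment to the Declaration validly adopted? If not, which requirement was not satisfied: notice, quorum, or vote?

Notice: 20 days given; 20 required. Satisfied.
Quorum: 15% of 1,195 = 179.25, rounded up to 180; 180 present. Satisfied.
Vote: requires a majority of the votes cast (180 − 18 abstaining = 162); a majority of 162 is 82, so 82 needed; 82 in favor. Satisfied.

Valid — all requirements satisfied.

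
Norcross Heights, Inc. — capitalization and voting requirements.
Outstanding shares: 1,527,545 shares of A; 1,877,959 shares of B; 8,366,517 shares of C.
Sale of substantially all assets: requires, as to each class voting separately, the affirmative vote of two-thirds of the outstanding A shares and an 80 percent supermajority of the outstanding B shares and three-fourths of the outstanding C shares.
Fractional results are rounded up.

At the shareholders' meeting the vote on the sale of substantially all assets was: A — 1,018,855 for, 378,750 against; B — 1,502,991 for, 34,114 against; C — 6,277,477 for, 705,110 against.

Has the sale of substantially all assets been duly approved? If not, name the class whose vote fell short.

Approved — every class gave the required vote.

A: 2/3 of 1527545 = 1018363.33, rounded up to 1018364; 1,018,364 required, 1,018,855 in favor — approved.
B: 4/5 of 1877959 = 1502367.20, rounded up to 1502368; 1,502,368 required, 1,502,991 in favor — approved.
C: 3/4 of 8366517 = 6274887.75, rounded up to 6274888; 6,274,888 required, 6,277,477 in favor — approved.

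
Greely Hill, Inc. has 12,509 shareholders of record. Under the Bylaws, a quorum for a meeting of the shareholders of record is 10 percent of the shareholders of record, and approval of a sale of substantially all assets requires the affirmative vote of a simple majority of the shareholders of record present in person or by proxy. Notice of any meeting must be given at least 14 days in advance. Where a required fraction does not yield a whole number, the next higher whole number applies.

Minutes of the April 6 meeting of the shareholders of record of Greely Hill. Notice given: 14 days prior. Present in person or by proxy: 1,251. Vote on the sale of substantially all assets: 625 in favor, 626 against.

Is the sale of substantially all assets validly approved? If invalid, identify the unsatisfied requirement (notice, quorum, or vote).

Invalid — vote requirement not satisfied.

Notice: 14 days given; 14 required. Satisfied.
Quorum: 10% of 12,509 = 1,250.90, rounded up to 1,251; 1,251 present. Satisfied.
Vote: requires a majority of those present (1,251); a majority of 1251 is 626, so 626 needed; 625 in favor. Not satisfied.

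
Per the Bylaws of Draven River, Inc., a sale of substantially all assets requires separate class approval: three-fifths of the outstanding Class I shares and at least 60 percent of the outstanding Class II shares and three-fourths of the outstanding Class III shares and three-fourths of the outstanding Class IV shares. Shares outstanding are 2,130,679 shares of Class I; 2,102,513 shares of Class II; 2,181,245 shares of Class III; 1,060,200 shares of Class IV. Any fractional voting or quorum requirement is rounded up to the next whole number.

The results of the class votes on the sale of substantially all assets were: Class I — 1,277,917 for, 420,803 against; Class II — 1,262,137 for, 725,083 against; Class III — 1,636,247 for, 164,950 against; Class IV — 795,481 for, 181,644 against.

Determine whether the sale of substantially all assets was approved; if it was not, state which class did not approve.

Not approved — the Class I shares did not give the required vote.

Class I: 3/5 of 2130679 = 1278407.40, rounded up to 1278408; 1,278,408 required, 1,277,917 in favor — not approved.
Class II: 3/5 of 2102513 = 1261507.80, rounded up to 1261508; 1,261,508 required, 1,262,137 in favor — approved.
Class III: 3/4 of 2181245 = 1635933.75, rounded up to 1635934; 1,635,934 required, 1,636,247 in favor — approved.
Class IV: 3/4 of 1060200 = 795150; 795,150 required, 795,481 in favor — approved.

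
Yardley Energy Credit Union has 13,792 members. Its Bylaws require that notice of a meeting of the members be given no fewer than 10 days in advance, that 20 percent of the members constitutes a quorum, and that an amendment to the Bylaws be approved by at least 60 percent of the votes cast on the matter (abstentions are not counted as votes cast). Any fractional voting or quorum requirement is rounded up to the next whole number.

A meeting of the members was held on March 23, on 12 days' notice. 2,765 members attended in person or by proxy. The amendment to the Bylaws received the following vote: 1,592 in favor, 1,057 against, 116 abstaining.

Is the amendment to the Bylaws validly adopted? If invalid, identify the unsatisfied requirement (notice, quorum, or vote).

Notice: 12 days given; 10 required. Satisfied.
Quorum: 20% of 13,792 = 2,758.40, rounded up to 2,759; 2,765 present. Satisfied.
Vote: requires three-fifths of the votes cast (2,765 − 116 abstaining = 2,649); 3/5 of 2649 = 1589.40, rounded up to 1590, so 1,590 needed; 1,592 in favor. Satisfied.

Valid — all requirements satisfied.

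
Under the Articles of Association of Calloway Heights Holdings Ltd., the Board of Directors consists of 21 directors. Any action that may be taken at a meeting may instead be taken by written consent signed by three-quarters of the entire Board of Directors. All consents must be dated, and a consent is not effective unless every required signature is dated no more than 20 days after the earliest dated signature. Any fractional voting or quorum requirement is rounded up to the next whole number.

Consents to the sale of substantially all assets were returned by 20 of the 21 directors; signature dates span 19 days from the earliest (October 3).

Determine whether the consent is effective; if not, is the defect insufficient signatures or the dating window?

Effective — both the signature and dating-window requirements are satisfied.

Signatures required: three-quarters of 21 — 3/4 of 21 = 15.75, rounded up to 16, so 16 needed; 20 signed. Sufficient.
Dating window: the latest signature is 19 days after the earliest; the limit is 20 days. Within the window.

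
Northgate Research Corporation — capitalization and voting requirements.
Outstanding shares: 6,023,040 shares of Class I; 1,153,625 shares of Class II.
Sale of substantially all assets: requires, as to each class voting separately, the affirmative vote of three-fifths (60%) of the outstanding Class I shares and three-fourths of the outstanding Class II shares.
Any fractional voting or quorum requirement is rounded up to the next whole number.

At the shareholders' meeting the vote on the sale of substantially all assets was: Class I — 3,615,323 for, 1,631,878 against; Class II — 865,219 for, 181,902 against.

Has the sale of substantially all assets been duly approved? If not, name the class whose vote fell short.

Approved — every class gave the required vote.

Class I: 3/5 of 6023040 = 3613824; 3,613,824 required, 3,615,323 in favor — approved.
Class II: 3/4 of 1153625 = 865218.75, rounded up to 865219; 865,219 required, 865,219 in favor — approved.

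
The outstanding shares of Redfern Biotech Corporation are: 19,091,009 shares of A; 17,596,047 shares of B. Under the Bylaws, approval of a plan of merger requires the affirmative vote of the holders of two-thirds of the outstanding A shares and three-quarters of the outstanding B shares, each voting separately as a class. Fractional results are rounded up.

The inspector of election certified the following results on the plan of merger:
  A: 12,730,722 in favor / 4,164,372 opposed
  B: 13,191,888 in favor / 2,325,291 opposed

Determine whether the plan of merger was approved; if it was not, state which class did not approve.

Not approved — the B shares did not give the required vote.

A: 2/3 of 19091009 = 12727339.33, rounded up to 12727340; 12,727,340 required, 12,730,722 in favor — approved.
B: 3/4 of 17596047 = 13197035.25, rounded up to 13197036; 13,197,036 required, 13,191,888 in favor — not approved.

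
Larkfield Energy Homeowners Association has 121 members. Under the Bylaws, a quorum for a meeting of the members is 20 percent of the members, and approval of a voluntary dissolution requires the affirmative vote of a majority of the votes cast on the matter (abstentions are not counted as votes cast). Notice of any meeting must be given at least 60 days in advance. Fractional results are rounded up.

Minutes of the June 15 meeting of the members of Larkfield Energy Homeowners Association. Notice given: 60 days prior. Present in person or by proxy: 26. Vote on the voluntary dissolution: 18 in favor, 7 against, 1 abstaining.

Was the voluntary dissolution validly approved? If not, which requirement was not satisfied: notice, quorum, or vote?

Valid — all requirements satisfied.

Notice: 60 days given; 60 required. Satisfied.
Quorum: 20% of 121 = 24.20, rounded up to 25; 26 present. Satisfied.
Vote: requires a majority of the votes cast (26 − 1 abstaining = 25); a majority of 25 is 13, so 13 needed; 18 in favor. Satisfied.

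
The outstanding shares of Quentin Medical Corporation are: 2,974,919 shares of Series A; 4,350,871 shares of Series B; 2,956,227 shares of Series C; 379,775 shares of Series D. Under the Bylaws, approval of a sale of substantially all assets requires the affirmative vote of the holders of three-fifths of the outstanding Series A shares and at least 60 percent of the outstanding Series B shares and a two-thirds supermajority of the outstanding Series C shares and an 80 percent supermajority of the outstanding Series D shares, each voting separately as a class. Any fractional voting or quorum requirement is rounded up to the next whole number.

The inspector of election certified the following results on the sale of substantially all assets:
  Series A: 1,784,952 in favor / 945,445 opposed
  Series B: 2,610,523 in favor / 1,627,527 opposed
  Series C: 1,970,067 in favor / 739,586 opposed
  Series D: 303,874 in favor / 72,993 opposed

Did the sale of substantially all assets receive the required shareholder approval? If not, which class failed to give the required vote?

Series A: 3/5 of 2974919 = 1784951.40, rounded up to 1784952; 1,784,952 required, 1,784,952 in favor — approved.
Series B: 3/5 of 4350871 = 2610522.60, rounded up to 2610523; 2,610,523 required, 2,610,523 in favor — approved.
Series C: 2/3 of 2956227 = 1970818; 1,970,818 required, 1,970,067 in favor — not approved.
Series D: 4/5 of 379775 = 303820; 303,820 required, 303,874 in favor — approved.

Not approved — the Series C shares did not give the required vote.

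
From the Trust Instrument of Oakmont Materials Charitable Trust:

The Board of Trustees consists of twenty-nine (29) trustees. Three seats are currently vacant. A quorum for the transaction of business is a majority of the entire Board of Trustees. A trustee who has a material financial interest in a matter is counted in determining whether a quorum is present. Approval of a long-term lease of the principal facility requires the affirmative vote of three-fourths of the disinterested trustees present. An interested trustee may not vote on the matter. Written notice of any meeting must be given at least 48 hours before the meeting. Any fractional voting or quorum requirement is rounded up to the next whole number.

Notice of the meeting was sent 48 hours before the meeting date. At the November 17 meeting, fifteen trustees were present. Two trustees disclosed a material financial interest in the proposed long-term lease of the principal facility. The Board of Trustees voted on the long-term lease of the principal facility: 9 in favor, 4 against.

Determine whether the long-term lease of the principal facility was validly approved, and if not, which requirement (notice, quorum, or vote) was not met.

Notice: 48 hours given; 48 required (48 ≥ 48). Satisfied.
Quorum: 15 present (interested trustees count toward quorum); quorum is 15. Satisfied.
Vote: the long-term lease of the principal facility requires three-fourths of the disinterested trustees present (15 − 2 = 13). 3/4 of 13 = 9.75, rounded up to 10, so 10 affirmative votes are needed; 9 voted in favor. Not satisfied.

Invalid — vote requirement not satisfied.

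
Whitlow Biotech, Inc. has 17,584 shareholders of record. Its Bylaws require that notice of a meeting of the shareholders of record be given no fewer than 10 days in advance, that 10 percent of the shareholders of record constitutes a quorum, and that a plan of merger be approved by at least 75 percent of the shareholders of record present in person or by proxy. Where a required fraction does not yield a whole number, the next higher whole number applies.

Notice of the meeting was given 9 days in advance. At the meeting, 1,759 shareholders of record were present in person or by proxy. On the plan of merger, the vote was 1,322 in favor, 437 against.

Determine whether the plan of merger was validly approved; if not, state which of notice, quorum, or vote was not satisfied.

Invalid — notice requirement not satisfied.

Notice: 9 days given; 10 required. Not satisfied.
Quorum: 10% of 17,584 = 1,758.40, rounded up to 1,759; 1,759 present. Satisfied.
Vote: requires three-fourths of those present (1,759); 3/4 of 1759 = 1319.25, rounded up to 1320, so 1,320 needed; 1,322 in favor. Satisfied.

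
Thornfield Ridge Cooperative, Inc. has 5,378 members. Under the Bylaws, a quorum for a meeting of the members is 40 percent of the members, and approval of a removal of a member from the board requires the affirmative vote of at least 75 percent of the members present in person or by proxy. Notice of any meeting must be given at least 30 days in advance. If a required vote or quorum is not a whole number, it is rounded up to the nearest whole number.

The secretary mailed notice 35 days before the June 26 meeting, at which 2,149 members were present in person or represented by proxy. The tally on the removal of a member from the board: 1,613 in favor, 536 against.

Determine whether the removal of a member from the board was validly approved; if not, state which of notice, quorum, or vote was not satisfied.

Invalid — quorum requirement not satisfied.

Notice: 35 days given; 30 required. Satisfied.
Quorum: 40% of 5,378 = 2,151.20, rounded up to 2,152; 2,149 present. Not satisfied.
Vote: requires three-fourths of those present (2,149); 3/4 of 2149 = 1611.75, rounded up to 1612, so 1,612 needed; 1,613 in favor. Satisfied.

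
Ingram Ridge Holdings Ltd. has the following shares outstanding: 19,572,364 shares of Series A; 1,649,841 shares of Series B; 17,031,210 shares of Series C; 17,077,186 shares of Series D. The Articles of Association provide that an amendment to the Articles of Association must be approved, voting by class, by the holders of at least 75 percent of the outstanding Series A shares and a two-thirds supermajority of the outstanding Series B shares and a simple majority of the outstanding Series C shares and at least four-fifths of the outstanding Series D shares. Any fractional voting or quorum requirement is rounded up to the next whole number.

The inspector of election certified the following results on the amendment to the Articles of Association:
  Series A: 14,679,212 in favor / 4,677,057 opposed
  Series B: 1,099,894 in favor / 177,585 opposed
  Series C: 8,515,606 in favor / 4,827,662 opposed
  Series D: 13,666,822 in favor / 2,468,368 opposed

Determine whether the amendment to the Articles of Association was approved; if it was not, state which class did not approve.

Series A: 3/4 of 19572364 = 14679273; 14,679,273 required, 14,679,212 in favor — not approved.
Series B: 2/3 of 1649841 = 1099894; 1,099,894 required, 1,099,894 in favor — approved.
Series C: a majority of 17031210 is 8515606; 8,515,606 required, 8,515,606 in favor — approved.
Series D: 4/5 of 17077186 = 13661748.80, rounded up to 13661749; 13,661,749 required, 13,666,822 in favor — approved.

Not approved — the Series A shares did not give the required vote.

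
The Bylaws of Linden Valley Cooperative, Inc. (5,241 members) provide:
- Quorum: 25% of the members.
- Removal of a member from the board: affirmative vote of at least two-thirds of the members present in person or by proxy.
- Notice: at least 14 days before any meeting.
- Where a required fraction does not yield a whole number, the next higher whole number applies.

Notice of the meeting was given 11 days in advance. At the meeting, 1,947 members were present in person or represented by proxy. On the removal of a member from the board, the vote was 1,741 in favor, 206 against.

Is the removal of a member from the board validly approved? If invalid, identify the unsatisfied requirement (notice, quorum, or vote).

Invalid — notice requirement not satisfied.

Notice: 11 days given; 14 required. Not satisfied.
Quorum: 25% of 5,241 = 1,310.25, rounded up to 1,311; 1,947 present. Satisfied.
Vote: requires two-thirds of those present (1,947); 2/3 of 1947 = 1298, so 1,298 needed; 1,741 in favor. Satisfied.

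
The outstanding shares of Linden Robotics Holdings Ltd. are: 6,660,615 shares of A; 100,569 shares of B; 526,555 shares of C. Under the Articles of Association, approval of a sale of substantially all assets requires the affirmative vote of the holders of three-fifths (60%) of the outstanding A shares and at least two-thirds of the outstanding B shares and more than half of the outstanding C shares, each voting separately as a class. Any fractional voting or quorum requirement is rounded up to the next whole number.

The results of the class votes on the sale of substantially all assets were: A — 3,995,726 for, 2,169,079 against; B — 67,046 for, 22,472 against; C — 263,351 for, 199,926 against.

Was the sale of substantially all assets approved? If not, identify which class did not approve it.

Not approved — the A shares did not give the required vote.

A: 3/5 of 6660615 = 3996369; 3,996,369 required, 3,995,726 in favor — not approved.
B: 2/3 of 100569 = 67046; 67,046 required, 67,046 in favor — approved.
C: a majority of 526555 is 263278; 263,278 required, 263,351 in favor — approved.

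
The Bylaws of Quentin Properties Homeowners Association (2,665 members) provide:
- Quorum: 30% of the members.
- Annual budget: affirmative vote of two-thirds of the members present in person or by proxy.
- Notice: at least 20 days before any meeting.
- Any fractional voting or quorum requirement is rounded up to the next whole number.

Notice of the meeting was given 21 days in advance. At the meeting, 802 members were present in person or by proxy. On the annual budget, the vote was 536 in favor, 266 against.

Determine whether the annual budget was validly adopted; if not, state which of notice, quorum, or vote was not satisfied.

Notice: 21 days given; 20 required. Satisfied.
Quorum: 30% of 2,665 = 799.50, rounded up to 800; 802 present. Satisfied.
Vote: requires two-thirds of those present (802); 2/3 of 802 = 534.67, rounded up to 535, so 535 needed; 536 in favor. Satisfied.

Valid — all requirements satisfied.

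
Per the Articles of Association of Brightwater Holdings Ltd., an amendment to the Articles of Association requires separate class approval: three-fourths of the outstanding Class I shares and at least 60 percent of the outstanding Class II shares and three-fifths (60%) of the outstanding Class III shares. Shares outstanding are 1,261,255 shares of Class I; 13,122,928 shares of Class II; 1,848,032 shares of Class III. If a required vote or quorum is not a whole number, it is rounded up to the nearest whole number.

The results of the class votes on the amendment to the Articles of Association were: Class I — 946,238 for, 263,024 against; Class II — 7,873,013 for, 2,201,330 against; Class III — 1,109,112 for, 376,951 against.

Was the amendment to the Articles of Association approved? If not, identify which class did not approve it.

Class I: 3/4 of 1261255 = 945941.25, rounded up to 945942; 945,942 required, 946,238 in favor — approved.
Class II: 3/5 of 13122928 = 7873756.80, rounded up to 7873757; 7,873,757 required, 7,873,013 in favor — not approved.
Class III: 3/5 of 1848032 = 1108819.20, rounded up to 1108820; 1,108,820 required, 1,109,112 in favor — approved.

Not approved — the Class II shares did not give the required vote.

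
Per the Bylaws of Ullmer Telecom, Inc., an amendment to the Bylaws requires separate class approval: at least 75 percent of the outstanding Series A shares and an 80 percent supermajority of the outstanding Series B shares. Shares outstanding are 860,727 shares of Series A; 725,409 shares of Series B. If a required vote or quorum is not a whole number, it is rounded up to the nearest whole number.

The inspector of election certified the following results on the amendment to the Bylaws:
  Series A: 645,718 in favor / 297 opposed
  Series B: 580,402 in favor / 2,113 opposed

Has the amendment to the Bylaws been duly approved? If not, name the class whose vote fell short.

Approved — every class gave the required vote.

Series A: 3/4 of 860727 = 645545.25, rounded up to 645546; 645,546 required, 645,718 in favor — approved.
Series B: 4/5 of 725409 = 580327.20, rounded up to 580328; 580,328 required, 580,402 in favor — approved.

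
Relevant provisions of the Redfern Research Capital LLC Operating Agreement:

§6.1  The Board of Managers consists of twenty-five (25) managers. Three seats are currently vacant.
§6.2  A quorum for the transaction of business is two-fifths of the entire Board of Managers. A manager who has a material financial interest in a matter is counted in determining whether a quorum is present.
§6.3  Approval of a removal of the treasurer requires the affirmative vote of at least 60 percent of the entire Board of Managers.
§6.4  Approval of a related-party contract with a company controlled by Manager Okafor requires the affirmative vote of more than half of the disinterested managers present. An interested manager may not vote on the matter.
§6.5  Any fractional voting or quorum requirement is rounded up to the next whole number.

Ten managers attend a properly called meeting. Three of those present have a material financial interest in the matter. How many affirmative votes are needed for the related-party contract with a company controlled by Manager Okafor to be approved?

4

The related-party contract with a company controlled by Manager Okafor requires a majority of the disinterested managers present (10 − 3 = 7).
A majority of 7 is 4.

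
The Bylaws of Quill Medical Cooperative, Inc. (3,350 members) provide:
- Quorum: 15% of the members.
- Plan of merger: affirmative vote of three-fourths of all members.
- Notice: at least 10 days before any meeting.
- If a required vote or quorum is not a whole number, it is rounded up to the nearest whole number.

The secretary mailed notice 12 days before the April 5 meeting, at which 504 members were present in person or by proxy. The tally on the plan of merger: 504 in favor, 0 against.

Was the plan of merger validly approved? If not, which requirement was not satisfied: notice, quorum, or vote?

Invalid — vote requirement not satisfied.

Notice: 12 days given; 10 required. Satisfied.
Quorum: 15% of 3,350 = 502.50, rounded up to 503; 504 present. Satisfied.
Vote: requires three-fourths of all members (3,350); 3/4 of 3350 = 2512.50, rounded up to 2513, so 2,513 needed; 504 in favor. Not satisfied.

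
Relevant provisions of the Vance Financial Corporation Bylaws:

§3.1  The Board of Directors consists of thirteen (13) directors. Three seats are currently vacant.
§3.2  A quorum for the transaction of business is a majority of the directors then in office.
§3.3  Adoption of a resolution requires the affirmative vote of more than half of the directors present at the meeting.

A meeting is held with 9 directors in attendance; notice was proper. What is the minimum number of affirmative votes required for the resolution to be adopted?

5

The resolution requires a majority of the directors present (9).
A majority of 9 is 5.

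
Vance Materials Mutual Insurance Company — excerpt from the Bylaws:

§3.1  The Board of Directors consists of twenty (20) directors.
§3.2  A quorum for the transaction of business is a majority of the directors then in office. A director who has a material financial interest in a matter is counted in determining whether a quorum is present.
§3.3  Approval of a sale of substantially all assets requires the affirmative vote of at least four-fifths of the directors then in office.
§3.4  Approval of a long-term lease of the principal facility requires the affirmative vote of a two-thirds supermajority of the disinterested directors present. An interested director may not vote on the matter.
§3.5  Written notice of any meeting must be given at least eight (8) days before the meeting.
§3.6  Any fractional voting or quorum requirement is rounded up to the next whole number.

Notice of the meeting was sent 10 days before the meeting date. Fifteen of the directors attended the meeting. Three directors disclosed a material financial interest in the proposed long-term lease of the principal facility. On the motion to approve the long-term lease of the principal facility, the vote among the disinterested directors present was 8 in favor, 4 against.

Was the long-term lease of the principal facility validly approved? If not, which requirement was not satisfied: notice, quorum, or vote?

Valid — all requirements satisfied.

Notice: 10 days given; 8 required (10 ≥ 8). Satisfied.
Quorum: 15 present (interested directors count toward quorum); quorum is 11. Satisfied.
Vote: the long-term lease of the principal facility requires two-thirds of the disinterested directors present (15 − 3 = 12). 2/3 of 12 = 8, so 8 affirmative votes are needed; 8 voted in favor. Satisfied.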